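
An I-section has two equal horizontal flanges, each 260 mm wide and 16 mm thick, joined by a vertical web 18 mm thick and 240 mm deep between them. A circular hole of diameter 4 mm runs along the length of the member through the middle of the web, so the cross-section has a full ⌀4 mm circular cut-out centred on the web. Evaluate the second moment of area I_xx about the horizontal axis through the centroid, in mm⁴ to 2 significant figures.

Treat the section as a set of non-overlapping primitives; coordinates are from the bounding-box lower-left.
Bottom flange: 260 × 16, A = 4 160 mm², y = 8 mm, Ī = 88 747 mm⁴.
Web: 18 × 240, A = 4 320 mm², y = 136 mm, Ī = 20 736 000 mm⁴.
Top flange: 260 × 16, A = 4 160 mm², y = 264 mm, Ī = 88 747 mm⁴.
Hole (subtracted): ⌀4, A = 12.57 mm², y = 136 mm, Ī = 12.57 mm⁴.
By symmetry the centroid is at mid-height, ȳ = 136 mm.
Transfer each piece to the horizontal axis through the centroid using Ī + A·d² with d = y − 136:
  bottom flange: d = -128 mm → contributes +68 246 187 mm⁴
  web: d = 0 mm → contributes +20 736 000 mm⁴
  top flange: d = 128 mm → contributes +68 246 187 mm⁴
  hole: d = 0 mm → contributes −12.57 mm⁴
Total I = 157 228 361 mm⁴.

I_xx ≈ 1.6 × 10⁸ mm⁴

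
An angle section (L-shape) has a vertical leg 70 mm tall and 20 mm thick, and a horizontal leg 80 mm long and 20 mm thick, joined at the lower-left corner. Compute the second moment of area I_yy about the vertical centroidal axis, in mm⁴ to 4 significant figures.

Split into non-overlapping primitives; take the origin at the lower-left of the bounding box.
Vertical leg: 20 × 70, A = 1 400 mm², x = 10 mm, Ī = 46666.7 mm⁴.
Horizontal leg (remainder): 60 × 20, A = 1 200 mm², x = 50 mm, Ī = 360 000 mm⁴.
Centroid: x̄ = ΣA·x / ΣA = 28.4615 mm.
Transfer each piece to the vertical centroidal axis using Ī + A·d² with d = x − 28.4615:
  vertical leg: d = -18.4615 mm → contributes +523 826 mm⁴
  horizontal leg (remainder): d = 21.5385 mm → contributes +916 686 mm⁴
Total I = 1 440 513 mm⁴.

I_yy ≈ 1.441 × 10⁶ mm⁴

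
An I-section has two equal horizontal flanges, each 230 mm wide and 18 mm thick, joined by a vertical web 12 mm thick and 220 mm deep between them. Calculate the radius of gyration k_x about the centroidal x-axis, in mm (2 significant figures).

Break the section into simple shapes (no overlaps), measuring from the bottom-left corner of the bounding box.
Bottom flange: 230 × 18, A = 4 140 mm², y = 9 mm, Ī = 111 780 mm⁴.
Web: 12 × 220, A = 2 640 mm², y = 128 mm, Ī = 10 648 000 mm⁴.
Top flange: 230 × 18, A = 4 140 mm², y = 247 mm, Ī = 111 780 mm⁴.
By symmetry the centroid is at mid-height, ȳ = 128 mm.
Transfer each piece to the centroidal x-axis using Ī + A·d² with d = y − 128:
  bottom flange: d = -119 mm → contributes +58 738 320 mm⁴
  web: d = 0 mm → contributes +10 648 000 mm⁴
  top flange: d = 119 mm → contributes +58 738 320 mm⁴
Total I = 128 124 640 mm⁴.
Radius of gyration: k = √(I/A) = √(128 124 640 / 10 920) = 108.3 mm.

k_x ≈ 110 mm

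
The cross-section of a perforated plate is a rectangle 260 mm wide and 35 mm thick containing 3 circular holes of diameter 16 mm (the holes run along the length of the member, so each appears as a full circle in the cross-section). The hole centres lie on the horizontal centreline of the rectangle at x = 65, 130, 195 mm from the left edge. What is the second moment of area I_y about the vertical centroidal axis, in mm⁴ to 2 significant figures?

Decompose the section into non-overlapping parts with the origin at the bottom-left of its bounding rectangle.
Plate: 260 × 35, A = 9 100 mm², x = 130 mm, Ī = 51 263 333 mm⁴.
Hole 1 (subtracted): ⌀16, A = 201.1 mm², x = 65 mm, Ī = 3 217 mm⁴.
Hole 2 (subtracted): ⌀16, A = 201.1 mm², x = 130 mm, Ī = 3 217 mm⁴.
Hole 3 (subtracted): ⌀16, A = 201.1 mm², x = 195 mm, Ī = 3 217 mm⁴.
By symmetry the centroid is at mid-width, x̄ = 130 mm.
Transfer each piece to the vertical centroidal axis using Ī + A·d² with d = x − 130:
  plate: d = 0 mm → contributes +51 263 333 mm⁴
  hole 1: d = -65 mm → contributes −852 704 mm⁴
  hole 2: d = 0 mm → contributes −3 217 mm⁴
  hole 3: d = 65 mm → contributes −852 704 mm⁴
Total I = 49 554 709 mm⁴.

I_y ≈ 5.0 × 10⁷ mm⁴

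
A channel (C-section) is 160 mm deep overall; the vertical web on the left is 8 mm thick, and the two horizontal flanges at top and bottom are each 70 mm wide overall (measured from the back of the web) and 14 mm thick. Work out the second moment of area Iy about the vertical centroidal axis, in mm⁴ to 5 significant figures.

Iy ≈ 1.4655 × 10⁶ mm⁴

Break the section into simple shapes (no overlaps), measuring from the bottom-left corner of the bounding box.
Web: 8 × 160, A = 1 280 mm², x = 4 mm, Ī = 6826.667 mm⁴.
Top flange (beyond web): 62 × 14, A = 868 mm², x = 39 mm, Ī = 278049.3 mm⁴.
Bottom flange (beyond web): 62 × 14, A = 868 mm², x = 39 mm, Ī = 278049.3 mm⁴.
Centroid: x̄ = ΣA·x / ΣA = 24.14589 mm.
Transfer each piece to the vertical centroidal axis using Ī + A·d² with d = x − 24.14589:
  web: d = -20.14589 mm → contributes +526323.4 mm⁴
  top flange (beyond web): d = 14.85411 mm → contributes +469568.9 mm⁴
  bottom flange (beyond web): d = 14.85411 mm → contributes +469568.9 mm⁴
Total I = 1 465 461 mm⁴.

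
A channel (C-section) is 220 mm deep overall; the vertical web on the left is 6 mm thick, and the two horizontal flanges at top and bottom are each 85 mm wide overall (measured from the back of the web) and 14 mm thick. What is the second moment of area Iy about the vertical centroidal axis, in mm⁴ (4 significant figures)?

Iy ≈ 2.648 × 10⁶ mm⁴

Split into non-overlapping primitives; take the origin at the lower-left of the bounding box.
Web: 6 × 220, A = 1 320 mm², x = 3 mm, Ī = 3 960 mm⁴.
Top flange (beyond web): 79 × 14, A = 1 106 mm², x = 45.5 mm, Ī = 575 212 mm⁴.
Bottom flange (beyond web): 79 × 14, A = 1 106 mm², x = 45.5 mm, Ī = 575 212 mm⁴.
Centroid: x̄ = ΣA·x / ΣA = 29.6166 mm.
Transfer each piece to the vertical centroidal axis using Ī + A·d² with d = x − 29.6166:
  web: d = -26.6166 mm → contributes +939 109 mm⁴
  top flange (beyond web): d = 15.8834 mm → contributes +854 235 mm⁴
  bottom flange (beyond web): d = 15.8834 mm → contributes +854 235 mm⁴
Total I = 2 647 578 mm⁴.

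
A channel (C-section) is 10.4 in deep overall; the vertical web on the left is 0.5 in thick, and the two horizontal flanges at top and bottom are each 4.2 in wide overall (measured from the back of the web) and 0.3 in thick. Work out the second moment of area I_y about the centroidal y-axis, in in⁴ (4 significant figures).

I_y ≈ 9.502 in⁴

Split into non-overlapping primitives; take the origin at the lower-left of the bounding box.
Web: 0.5 × 10.4, A = 5.2 in², x = 0.25 in, Ī = 0.108333 in⁴.
Top flange (beyond web): 3.7 × 0.3, A = 1.11 in², x = 2.35 in, Ī = 1.26633 in⁴.
Bottom flange (beyond web): 3.7 × 0.3, A = 1.11 in², x = 2.35 in, Ī = 1.26633 in⁴.
Centroid: x̄ = ΣA·x / ΣA = 0.878302 in.
Transfer each piece to the centroidal y-axis using Ī + A·d² with d = x − 0.878302:
  web: d = -0.628302 in → contributes +2.1611 in⁴
  top flange (beyond web): d = 1.4717 in → contributes +3.67047 in⁴
  bottom flange (beyond web): d = 1.4717 in → contributes +3.67047 in⁴
Total I = 9.50204 in⁴.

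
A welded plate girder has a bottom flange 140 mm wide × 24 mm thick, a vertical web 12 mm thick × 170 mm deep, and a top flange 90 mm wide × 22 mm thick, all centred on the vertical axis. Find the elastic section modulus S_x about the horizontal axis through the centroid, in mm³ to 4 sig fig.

Treat the section as a set of non-overlapping primitives; coordinates are from the bounding-box lower-left.
Bottom plate: 140 × 24, A = 3 360 mm², y = 12 mm, Ī = 161 280 mm⁴.
Web plate: 12 × 170, A = 2 040 mm², y = 109 mm, Ī = 4 913 000 mm⁴.
Top plate: 90 × 22, A = 1 980 mm², y = 205 mm, Ī = 79 860 mm⁴.
Centroid: ȳ = ΣA·y / ΣA = 90.5935 mm.
Transfer each piece to the horizontal axis through the centroid using Ī + A·d² with d = y − 90.5935:
  bottom plate: d = -78.5935 mm → contributes +20 915 790 mm⁴
  web plate: d = 18.4065 mm → contributes +5 604 151 mm⁴
  top plate: d = 114.407 mm → contributes +25 995 779 mm⁴
Total I = 52 515 720 mm⁴.
Extreme fibre distance c = 125.407 mm; S = I/c = 418 764 mm³.

S_x ≈ 4.188 × 10⁵ mm³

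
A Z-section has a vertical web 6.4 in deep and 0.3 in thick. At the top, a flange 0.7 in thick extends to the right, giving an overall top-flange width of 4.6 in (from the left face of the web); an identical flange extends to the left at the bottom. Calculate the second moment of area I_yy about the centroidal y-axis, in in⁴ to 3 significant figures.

Split into non-overlapping primitives; take the origin at the lower-left of the bounding box.
Web: 0.3 × 6.4, A = 1.92 in², x = 4.45 in, Ī = 0.0144 in⁴.
Top flange (beyond web): 4.3 × 0.7, A = 3.01 in², x = 6.75 in, Ī = 4.6379 in⁴.
Bottom flange (beyond web): 4.3 × 0.7, A = 3.01 in², x = 2.15 in, Ī = 4.6379 in⁴.
Centroid: x̄ = ΣA·x / ΣA = 4.45 in.
Transfer each piece to the centroidal y-axis using Ī + A·d² with d = x − 4.45:
  web: d = 0 in → contributes +0.0144 in⁴
  top flange (beyond web): d = 2.3 in → contributes +20.561 in⁴
  bottom flange (beyond web): d = -2.3 in → contributes +20.561 in⁴
Total I = 41.136 in⁴.

I_yy ≈ 41.1 in⁴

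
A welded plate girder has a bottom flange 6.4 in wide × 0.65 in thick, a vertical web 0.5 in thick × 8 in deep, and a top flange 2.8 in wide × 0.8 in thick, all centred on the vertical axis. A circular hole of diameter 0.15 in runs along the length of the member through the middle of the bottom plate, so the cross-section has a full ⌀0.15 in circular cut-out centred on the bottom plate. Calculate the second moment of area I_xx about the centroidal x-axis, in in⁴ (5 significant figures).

Split into non-overlapping primitives; take the origin at the lower-left of the bounding box.
Bottom plate: 6.4 × 0.65, A = 4.16 in², y = 0.325 in, Ī = 0.1464667 in⁴.
Web plate: 0.5 × 8, A = 4 in², y = 4.65 in, Ī = 21.33333 in⁴.
Top plate: 2.8 × 0.8, A = 2.24 in², y = 9.05 in, Ī = 0.1194667 in⁴.
Hole (subtracted): ⌀0.15, A = 0.01767146 in², y = 0.325 in, Ī = 0.00002485049 in⁴.
Centroid: ȳ = ΣA·y / ΣA = 3.873722 in.
Transfer each piece to the centroidal x-axis using Ī + A·d² with d = y − 3.873722:
  bottom plate: d = -3.548722 in → contributes +52.53513 in⁴
  web plate: d = 0.7762778 in → contributes +23.74376 in⁴
  top plate: d = 5.176278 in → contributes +60.13769 in⁴
  hole: d = -3.548722 in → contributes −0.2225691 in⁴
Total I = 136.194 in⁴.

I_xx ≈ 136.19 in⁴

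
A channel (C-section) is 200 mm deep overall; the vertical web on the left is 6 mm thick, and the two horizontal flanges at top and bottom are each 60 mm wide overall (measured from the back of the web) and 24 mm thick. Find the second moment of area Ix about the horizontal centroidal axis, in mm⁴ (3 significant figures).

Split into non-overlapping primitives; take the origin at the lower-left of the bounding box.
Web: 6 × 200, A = 1 200 mm², y = 100 mm, Ī = 4 000 000 mm⁴.
Top flange (beyond web): 54 × 24, A = 1 296 mm², y = 188 mm, Ī = 62 208 mm⁴.
Bottom flange (beyond web): 54 × 24, A = 1 296 mm², y = 12 mm, Ī = 62 208 mm⁴.
By symmetry the centroid is at mid-height, ȳ = 100 mm.
Transfer each piece to the horizontal centroidal axis using Ī + A·d² with d = y − 100:
  web: d = 0 mm → contributes +4 000 000 mm⁴
  top flange (beyond web): d = 88 mm → contributes +10 098 432 mm⁴
  bottom flange (beyond web): d = -88 mm → contributes +10 098 432 mm⁴
Total I = 24 196 864 mm⁴.

Ix ≈ 2.42 × 10⁷ mm⁴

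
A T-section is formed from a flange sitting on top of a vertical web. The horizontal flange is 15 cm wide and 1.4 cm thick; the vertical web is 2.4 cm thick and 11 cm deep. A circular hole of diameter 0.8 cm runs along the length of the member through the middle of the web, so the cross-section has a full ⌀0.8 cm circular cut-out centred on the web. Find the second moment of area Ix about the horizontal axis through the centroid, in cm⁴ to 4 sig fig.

Ix ≈ 715.4 cm⁴

Decompose the section into non-overlapping parts with the origin at the bottom-left of its bounding rectangle.
Flange: 15 × 1.4, A = 21 cm², y = 11.7 cm, Ī = 3.43 cm⁴.
Web: 2.4 × 11, A = 26.4 cm², y = 5.5 cm, Ī = 266.2 cm⁴.
Hole (subtracted): ⌀0.8, A = 0.502655 cm², y = 5.5 cm, Ī = 0.0201062 cm⁴.
Centroid: ȳ = ΣA·y / ΣA = 8.27628 cm.
Transfer each piece to the horizontal axis through the centroid using Ī + A·d² with d = y − 8.27628:
  flange: d = 3.42372 cm → contributes +249.59 cm⁴
  web: d = -2.77628 cm → contributes +469.684 cm⁴
  hole: d = -2.77628 cm → contributes −3.89442 cm⁴
Total I = 715.379 cm⁴.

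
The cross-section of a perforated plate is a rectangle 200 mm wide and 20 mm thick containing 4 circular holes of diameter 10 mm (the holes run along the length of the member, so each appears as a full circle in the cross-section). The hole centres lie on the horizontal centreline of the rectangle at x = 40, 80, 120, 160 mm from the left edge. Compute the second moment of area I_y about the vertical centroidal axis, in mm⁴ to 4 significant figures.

Decompose the section into non-overlapping parts with the origin at the bottom-left of its bounding rectangle.
Plate: 200 × 20, A = 4 000 mm², x = 100 mm, Ī = 13 333 333 mm⁴.
Hole 1 (subtracted): ⌀10, A = 78.5398 mm², x = 40 mm, Ī = 490.874 mm⁴.
Hole 2 (subtracted): ⌀10, A = 78.5398 mm², x = 80 mm, Ī = 490.874 mm⁴.
Hole 3 (subtracted): ⌀10, A = 78.5398 mm², x = 120 mm, Ī = 490.874 mm⁴.
Hole 4 (subtracted): ⌀10, A = 78.5398 mm², x = 160 mm, Ī = 490.874 mm⁴.
By symmetry the centroid is at mid-width, x̄ = 100 mm.
Transfer each piece to the vertical centroidal axis using Ī + A·d² with d = x − 100:
  plate: d = 0 mm → contributes +13 333 333 mm⁴
  hole 1: d = -60 mm → contributes −283 234 mm⁴
  hole 2: d = -20 mm → contributes −31906.8 mm⁴
  hole 3: d = 20 mm → contributes −31906.8 mm⁴
  hole 4: d = 60 mm → contributes −283 234 mm⁴
Total I = 12 703 051 mm⁴.

I_y ≈ 1.270 × 10⁷ mm⁴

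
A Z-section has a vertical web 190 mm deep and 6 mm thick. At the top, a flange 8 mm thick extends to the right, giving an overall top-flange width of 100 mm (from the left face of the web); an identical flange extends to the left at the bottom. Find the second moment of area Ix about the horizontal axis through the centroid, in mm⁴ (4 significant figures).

Ix ≈ 1.589 × 10⁷ mm⁴

Decompose the section into non-overlapping parts with the origin at the bottom-left of its bounding rectangle.
Web: 6 × 190, A = 1 140 mm², y = 95 mm, Ī = 3 429 500 mm⁴.
Top flange (beyond web): 94 × 8, A = 752 mm², y = 186 mm, Ī = 4010.67 mm⁴.
Bottom flange (beyond web): 94 × 8, A = 752 mm², y = 4 mm, Ī = 4010.67 mm⁴.
Centroid: ȳ = ΣA·y / ΣA = 95 mm.
Transfer each piece to the horizontal axis through the centroid using Ī + A·d² with d = y − 95:
  web: d = 0 mm → contributes +3 429 500 mm⁴
  top flange (beyond web): d = 91 mm → contributes +6 231 323 mm⁴
  bottom flange (beyond web): d = -91 mm → contributes +6 231 323 mm⁴
Total I = 15 892 145 mm⁴.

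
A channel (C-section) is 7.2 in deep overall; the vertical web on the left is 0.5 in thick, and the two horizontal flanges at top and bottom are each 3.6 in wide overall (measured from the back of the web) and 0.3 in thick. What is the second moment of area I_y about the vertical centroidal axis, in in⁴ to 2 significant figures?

I_y ≈ 5.5 in⁴

Split into non-overlapping primitives; take the origin at the lower-left of the bounding box.
Web: 0.5 × 7.2, A = 3.6 in², x = 0.25 in, Ī = 0.075 in⁴.
Top flange (beyond web): 3.1 × 0.3, A = 0.93 in², x = 2.05 in, Ī = 0.7448 in⁴.
Bottom flange (beyond web): 3.1 × 0.3, A = 0.93 in², x = 2.05 in, Ī = 0.7448 in⁴.
Centroid: x̄ = ΣA·x / ΣA = 0.8632 in.
Transfer each piece to the vertical centroidal axis using Ī + A·d² with d = x − 0.8632:
  web: d = -0.6132 in → contributes +1.429 in⁴
  top flange (beyond web): d = 1.187 in → contributes +2.055 in⁴
  bottom flange (beyond web): d = 1.187 in → contributes +2.055 in⁴
Total I = 5.538 in⁴.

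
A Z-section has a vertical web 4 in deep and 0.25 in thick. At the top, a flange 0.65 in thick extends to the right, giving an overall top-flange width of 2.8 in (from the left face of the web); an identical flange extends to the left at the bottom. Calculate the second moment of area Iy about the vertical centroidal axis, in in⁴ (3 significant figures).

Iy ≈ 8.30 in⁴

Treat the section as a set of non-overlapping primitives; coordinates are from the bounding-box lower-left.
Web: 0.25 × 4, A = 1 in², x = 2.675 in, Ī = 0.0052083 in⁴.
Top flange (beyond web): 2.55 × 0.65, A = 1.6575 in², x = 4.075 in, Ī = 0.89816 in⁴.
Bottom flange (beyond web): 2.55 × 0.65, A = 1.6575 in², x = 1.275 in, Ī = 0.89816 in⁴.
Centroid: x̄ = ΣA·x / ΣA = 2.675 in.
Transfer each piece to the vertical centroidal axis using Ī + A·d² with d = x − 2.675:
  web: d = 0 in → contributes +0.0052083 in⁴
  top flange (beyond web): d = 1.4 in → contributes +4.1469 in⁴
  bottom flange (beyond web): d = -1.4 in → contributes +4.1469 in⁴
Total I = 8.2989 in⁴.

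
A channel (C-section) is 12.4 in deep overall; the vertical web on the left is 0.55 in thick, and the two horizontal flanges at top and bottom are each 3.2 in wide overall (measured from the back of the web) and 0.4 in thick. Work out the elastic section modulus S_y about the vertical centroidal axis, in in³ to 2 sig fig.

S_y ≈ 2.2 in³

Split into non-overlapping primitives; take the origin at the lower-left of the bounding box.
Web: 0.55 × 12.4, A = 6.82 in², x = 0.275 in, Ī = 0.1719 in⁴.
Top flange (beyond web): 2.65 × 0.4, A = 1.06 in², x = 1.875 in, Ī = 0.6203 in⁴.
Bottom flange (beyond web): 2.65 × 0.4, A = 1.06 in², x = 1.875 in, Ī = 0.6203 in⁴.
Centroid: x̄ = ΣA·x / ΣA = 0.6544 in.
Transfer each piece to the vertical centroidal axis using Ī + A·d² with d = x − 0.6544:
  web: d = -0.3794 in → contributes +1.154 in⁴
  top flange (beyond web): d = 1.221 in → contributes +2.2 in⁴
  bottom flange (beyond web): d = 1.221 in → contributes +2.2 in⁴
Total I = 5.553 in⁴.
Extreme fibre distance c = 2.546 in; S = I/c = 2.181 in³.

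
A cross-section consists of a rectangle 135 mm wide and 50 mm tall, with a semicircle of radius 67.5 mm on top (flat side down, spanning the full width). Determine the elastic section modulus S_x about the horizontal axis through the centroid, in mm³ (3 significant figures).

S_x ≈ 2.11 × 10⁵ mm³

Decompose the section into non-overlapping parts with the origin at the bottom-left of its bounding rectangle.
Rectangular body: 135 × 50, A = 6 750 mm², y = 25 mm, Ī = 1 406 250 mm⁴.
Semicircular cap: semicircle r = 67.5, A = 7156.9 mm², y = 78.648 mm, Ī = 2 278 490 mm⁴.
Centroid: ȳ = ΣA·y / ΣA = 52.609 mm.
Transfer each piece to the horizontal axis through the centroid using Ī + A·d² with d = y − 52.609:
  rectangular body: d = -27.609 mm → contributes +6 551 431 mm⁴
  semicircular cap: d = 26.039 mm → contributes +7 131 119 mm⁴
Total I = 13 682 550 mm⁴.
Extreme fibre distance c = 64.891 mm; S = I/c = 210 854 mm³.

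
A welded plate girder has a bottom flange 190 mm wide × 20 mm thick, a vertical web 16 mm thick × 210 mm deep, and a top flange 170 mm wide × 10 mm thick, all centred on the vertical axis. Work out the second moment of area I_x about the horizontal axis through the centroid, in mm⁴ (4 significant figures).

Decompose the section into non-overlapping parts with the origin at the bottom-left of its bounding rectangle.
Bottom plate: 190 × 20, A = 3 800 mm², y = 10 mm, Ī = 126 667 mm⁴.
Web plate: 16 × 210, A = 3 360 mm², y = 125 mm, Ī = 12 348 000 mm⁴.
Top plate: 170 × 10, A = 1 700 mm², y = 235 mm, Ī = 14166.7 mm⁴.
Centroid: ȳ = ΣA·y / ΣA = 96.7833 mm.
Transfer each piece to the horizontal axis through the centroid using Ī + A·d² with d = y − 96.7833:
  bottom plate: d = -86.7833 mm → contributes +28 745 760 mm⁴
  web plate: d = 28.2167 mm → contributes +15 023 173 mm⁴
  top plate: d = 138.217 mm → contributes +32 490 724 mm⁴
Total I = 76 259 657 mm⁴.

I_x ≈ 7.626 × 10⁷ mm⁴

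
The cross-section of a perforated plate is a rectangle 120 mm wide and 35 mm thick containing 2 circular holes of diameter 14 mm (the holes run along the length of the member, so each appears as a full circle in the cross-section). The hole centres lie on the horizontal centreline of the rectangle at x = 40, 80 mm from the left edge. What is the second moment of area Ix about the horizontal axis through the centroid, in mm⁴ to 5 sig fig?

Ix ≈ 4.2498 × 10⁵ mm⁴

Break the section into simple shapes (no overlaps), measuring from the bottom-left corner of the bounding box.
Plate: 120 × 35, A = 4 200 mm², y = 17.5 mm, Ī = 428 750 mm⁴.
Hole 1 (subtracted): ⌀14, A = 153.938 mm², y = 17.5 mm, Ī = 1885.741 mm⁴.
Hole 2 (subtracted): ⌀14, A = 153.938 mm², y = 17.5 mm, Ī = 1885.741 mm⁴.
By symmetry the centroid is at mid-height, ȳ = 17.5 mm.
All pieces are centred on the horizontal axis through the centroid, so I = ΣĪ (holes subtracted) = 424978.5 mm⁴.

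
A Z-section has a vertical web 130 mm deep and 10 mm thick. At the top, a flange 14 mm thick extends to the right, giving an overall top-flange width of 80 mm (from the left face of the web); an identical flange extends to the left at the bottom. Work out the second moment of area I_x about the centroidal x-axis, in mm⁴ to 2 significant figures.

Break the section into simple shapes (no overlaps), measuring from the bottom-left corner of the bounding box.
Web: 10 × 130, A = 1 300 mm², y = 65 mm, Ī = 1 830 833 mm⁴.
Top flange (beyond web): 70 × 14, A = 980 mm², y = 123 mm, Ī = 16 007 mm⁴.
Bottom flange (beyond web): 70 × 14, A = 980 mm², y = 7 mm, Ī = 16 007 mm⁴.
Centroid: ȳ = ΣA·y / ΣA = 65 mm.
Transfer each piece to the centroidal x-axis using Ī + A·d² with d = y − 65:
  web: d = 0 mm → contributes +1 830 833 mm⁴
  top flange (beyond web): d = 58 mm → contributes +3 312 727 mm⁴
  bottom flange (beyond web): d = -58 mm → contributes +3 312 727 mm⁴
Total I = 8 456 287 mm⁴.

I_x ≈ 8.5 × 10⁶ mm⁴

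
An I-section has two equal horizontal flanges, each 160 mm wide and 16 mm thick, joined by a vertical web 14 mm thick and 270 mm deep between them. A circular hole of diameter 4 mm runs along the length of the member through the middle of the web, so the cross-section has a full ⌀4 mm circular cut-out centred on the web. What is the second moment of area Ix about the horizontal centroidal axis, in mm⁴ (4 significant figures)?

Decompose the section into non-overlapping parts with the origin at the bottom-left of its bounding rectangle.
Bottom flange: 160 × 16, A = 2 560 mm², y = 8 mm, Ī = 54613.3 mm⁴.
Web: 14 × 270, A = 3 780 mm², y = 151 mm, Ī = 22 963 500 mm⁴.
Top flange: 160 × 16, A = 2 560 mm², y = 294 mm, Ī = 54613.3 mm⁴.
Hole (subtracted): ⌀4, A = 12.5664 mm², y = 151 mm, Ī = 12.5664 mm⁴.
By symmetry the centroid is at mid-height, ȳ = 151 mm.
Transfer each piece to the horizontal centroidal axis using Ī + A·d² with d = y − 151:
  bottom flange: d = -143 mm → contributes +52 404 053 mm⁴
  web: d = 0 mm → contributes +22 963 500 mm⁴
  top flange: d = 143 mm → contributes +52 404 053 mm⁴
  hole: d = 0 mm → contributes −12.5664 mm⁴
Total I = 127 771 594 mm⁴.

Ix ≈ 1.278 × 10⁸ mm⁴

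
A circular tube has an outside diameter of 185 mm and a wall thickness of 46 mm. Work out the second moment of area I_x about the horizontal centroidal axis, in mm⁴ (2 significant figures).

Split into non-overlapping primitives; take the origin at the lower-left of the bounding box.
Outer circle: ⌀185, A = 26 880 mm², y = 92.5 mm, Ī = 57 498 539 mm⁴.
Bore (subtracted): ⌀93, A = 6 793 mm², y = 92.5 mm, Ī = 3 671 992 mm⁴.
By symmetry the centroid is at mid-height, ȳ = 92.5 mm.
All pieces are centred on the horizontal centroidal axis, so I = ΣĪ (holes subtracted) = 53 826 548 mm⁴.

I_x ≈ 5.4 × 10⁷ mm⁴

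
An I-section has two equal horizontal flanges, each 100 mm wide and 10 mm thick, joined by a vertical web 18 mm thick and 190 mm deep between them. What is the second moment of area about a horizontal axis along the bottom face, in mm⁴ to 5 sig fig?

I_base ≈ 9.0061 × 10⁷ mm⁴

Treat the section as a set of non-overlapping primitives; coordinates are from the bounding-box lower-left.
Bottom flange: 100 × 10, A = 1 000 mm², y = 5 mm, Ī = 8333.333 mm⁴.
Web: 18 × 190, A = 3 420 mm², y = 105 mm, Ī = 10 288 500 mm⁴.
Top flange: 100 × 10, A = 1 000 mm², y = 205 mm, Ī = 8333.333 mm⁴.
Transfer each piece to the bottom edge using Ī + A·d² with d = y − 0:
  bottom flange: d = 5 mm → contributes +33333.33 mm⁴
  web: d = 105 mm → contributes +47 994 000 mm⁴
  top flange: d = 205 mm → contributes +42 033 333 mm⁴
Total I = 90 060 667 mm⁴.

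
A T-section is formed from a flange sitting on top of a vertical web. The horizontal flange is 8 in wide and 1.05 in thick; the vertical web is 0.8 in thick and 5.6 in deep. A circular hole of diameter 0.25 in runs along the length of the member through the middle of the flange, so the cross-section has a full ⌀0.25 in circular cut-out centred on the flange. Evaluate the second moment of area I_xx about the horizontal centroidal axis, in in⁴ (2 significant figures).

Split into non-overlapping primitives; take the origin at the lower-left of the bounding box.
Flange: 8 × 1.05, A = 8.4 in², y = 6.125 in, Ī = 0.7718 in⁴.
Web: 0.8 × 5.6, A = 4.48 in², y = 2.8 in, Ī = 11.71 in⁴.
Hole (subtracted): ⌀0.25, A = 0.04909 in², y = 6.125 in, Ī = 0.0001917 in⁴.
Centroid: ȳ = ΣA·y / ΣA = 4.964 in.
Transfer each piece to the horizontal centroidal axis using Ī + A·d² with d = y − 4.964:
  flange: d = 1.161 in → contributes +12.09 in⁴
  web: d = -2.164 in → contributes +32.69 in⁴
  hole: d = 1.161 in → contributes −0.06635 in⁴
Total I = 44.72 in⁴.

I_xx ≈ 45 in⁴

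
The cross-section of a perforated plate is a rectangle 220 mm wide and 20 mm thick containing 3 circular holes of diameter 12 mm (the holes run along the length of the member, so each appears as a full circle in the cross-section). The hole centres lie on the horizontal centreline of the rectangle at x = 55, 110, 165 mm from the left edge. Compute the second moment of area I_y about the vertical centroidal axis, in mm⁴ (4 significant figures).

Break the section into simple shapes (no overlaps), measuring from the bottom-left corner of the bounding box.
Plate: 220 × 20, A = 4 400 mm², x = 110 mm, Ī = 17 746 667 mm⁴.
Hole 1 (subtracted): ⌀12, A = 113.097 mm², x = 55 mm, Ī = 1017.88 mm⁴.
Hole 2 (subtracted): ⌀12, A = 113.097 mm², x = 110 mm, Ī = 1017.88 mm⁴.
Hole 3 (subtracted): ⌀12, A = 113.097 mm², x = 165 mm, Ī = 1017.88 mm⁴.
By symmetry the centroid is at mid-width, x̄ = 110 mm.
Transfer each piece to the vertical centroidal axis using Ī + A·d² with d = x − 110:
  plate: d = 0 mm → contributes +17 746 667 mm⁴
  hole 1: d = -55 mm → contributes −343 137 mm⁴
  hole 2: d = 0 mm → contributes −1017.88 mm⁴
  hole 3: d = 55 mm → contributes −343 137 mm⁴
Total I = 17 059 374 mm⁴.

I_y ≈ 1.706 × 10⁷ mm⁴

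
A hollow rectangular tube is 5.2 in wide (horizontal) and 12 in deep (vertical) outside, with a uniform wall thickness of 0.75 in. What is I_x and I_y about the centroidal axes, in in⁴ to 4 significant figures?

I_x ≈ 391.9 in⁴, I_y ≈ 96.29 in⁴

Split into non-overlapping primitives; take the origin at the lower-left of the bounding box.
Outer rectangle: 5.2 × 12, A = 62.4 in², y = 6 in, Ī = 748.8 in⁴.
Inner void (subtracted): 3.7 × 10.5, A = 38.85 in², y = 6 in, Ī = 356.934 in⁴.
By symmetry the centroid is at mid-height, ȳ = 6 in.
All pieces are centred on the centroidal x-axis, so I = ΣĪ (holes subtracted) = 391.866 in⁴.
Repeating about the centroidal y-axis gives I_y = 96.2866 in⁴.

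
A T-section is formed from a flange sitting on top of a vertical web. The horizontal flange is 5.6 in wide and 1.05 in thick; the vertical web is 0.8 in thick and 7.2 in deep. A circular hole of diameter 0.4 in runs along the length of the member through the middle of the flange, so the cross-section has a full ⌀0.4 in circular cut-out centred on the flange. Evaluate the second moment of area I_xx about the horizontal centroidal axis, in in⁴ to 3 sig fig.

I_xx ≈ 74.4 in⁴

Decompose the section into non-overlapping parts with the origin at the bottom-left of its bounding rectangle.
Flange: 5.6 × 1.05, A = 5.88 in², y = 7.725 in, Ī = 0.54023 in⁴.
Web: 0.8 × 7.2, A = 5.76 in², y = 3.6 in, Ī = 24.883 in⁴.
Hole (subtracted): ⌀0.4, A = 0.12566 in², y = 7.725 in, Ī = 0.0012566 in⁴.
Centroid: ȳ = ΣA·y / ΣA = 5.6615 in.
Transfer each piece to the horizontal centroidal axis using Ī + A·d² with d = y − 5.6615:
  flange: d = 2.0635 in → contributes +25.578 in⁴
  web: d = -2.0615 in → contributes +49.362 in⁴
  hole: d = 2.0635 in → contributes −0.53634 in⁴
Total I = 74.403 in⁴.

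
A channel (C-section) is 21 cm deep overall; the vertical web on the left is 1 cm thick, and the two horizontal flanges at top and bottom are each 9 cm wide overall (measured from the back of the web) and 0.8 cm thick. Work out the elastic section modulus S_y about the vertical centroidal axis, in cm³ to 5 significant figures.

S_y ≈ 34.000 cm³

Decompose the section into non-overlapping parts with the origin at the bottom-left of its bounding rectangle.
Web: 1 × 21, A = 21 cm², x = 0.5 cm, Ī = 1.75 cm⁴.
Top flange (beyond web): 8 × 0.8, A = 6.4 cm², x = 5 cm, Ī = 34.13333 cm⁴.
Bottom flange (beyond web): 8 × 0.8, A = 6.4 cm², x = 5 cm, Ī = 34.13333 cm⁴.
Centroid: x̄ = ΣA·x / ΣA = 2.204142 cm.
Transfer each piece to the vertical centroidal axis using Ī + A·d² with d = x − 2.204142:
  web: d = -1.704142 cm → contributes +62.7361 cm⁴
  top flange (beyond web): d = 2.795858 cm → contributes +84.16099 cm⁴
  bottom flange (beyond web): d = 2.795858 cm → contributes +84.16099 cm⁴
Total I = 231.0581 cm⁴.
Extreme fibre distance c = 6.795858 cm; S = I/c = 33.99984 cm³.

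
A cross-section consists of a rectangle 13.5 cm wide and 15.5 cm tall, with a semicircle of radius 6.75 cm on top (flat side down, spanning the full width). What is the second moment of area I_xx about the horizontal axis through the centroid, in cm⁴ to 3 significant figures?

I_xx ≈ 1.04 × 10⁴ cm⁴

Treat the section as a set of non-overlapping primitives; coordinates are from the bounding-box lower-left.
Rectangular body: 13.5 × 15.5, A = 209.25 cm², y = 7.75 cm, Ī = 4189.4 cm⁴.
Semicircular cap: semicircle r = 6.75, A = 71.569 cm², y = 18.365 cm, Ī = 227.85 cm⁴.
Centroid: ȳ = ΣA·y / ΣA = 10.455 cm.
Transfer each piece to the horizontal axis through the centroid using Ī + A·d² with d = y − 10.455:
  rectangular body: d = -2.7053 cm → contributes +5720.8 cm⁴
  semicircular cap: d = 7.9095 cm → contributes +4705.3 cm⁴
Total I = 10 426 cm⁴.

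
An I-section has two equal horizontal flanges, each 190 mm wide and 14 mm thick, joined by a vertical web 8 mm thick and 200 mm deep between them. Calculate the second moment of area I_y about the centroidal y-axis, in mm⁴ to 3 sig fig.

I_y ≈ 1.60 × 10⁷ mm⁴

Break the section into simple shapes (no overlaps), measuring from the bottom-left corner of the bounding box.
Bottom flange: 190 × 14, A = 2 660 mm², x = 95 mm, Ī = 8 002 167 mm⁴.
Web: 8 × 200, A = 1 600 mm², x = 95 mm, Ī = 8533.3 mm⁴.
Top flange: 190 × 14, A = 2 660 mm², x = 95 mm, Ī = 8 002 167 mm⁴.
By symmetry the centroid is at mid-width, x̄ = 95 mm.
All pieces are centred on the centroidal y-axis, so I = ΣĪ = 16 012 867 mm⁴.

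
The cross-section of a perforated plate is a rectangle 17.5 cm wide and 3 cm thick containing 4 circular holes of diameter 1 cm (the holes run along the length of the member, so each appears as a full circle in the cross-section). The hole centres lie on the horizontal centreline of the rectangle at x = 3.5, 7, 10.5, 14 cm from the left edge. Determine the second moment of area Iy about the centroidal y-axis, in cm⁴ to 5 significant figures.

Break the section into simple shapes (no overlaps), measuring from the bottom-left corner of the bounding box.
Plate: 17.5 × 3, A = 52.5 cm², x = 8.75 cm, Ī = 1339.844 cm⁴.
Hole 1 (subtracted): ⌀1, A = 0.7853982 cm², x = 3.5 cm, Ī = 0.04908739 cm⁴.
Hole 2 (subtracted): ⌀1, A = 0.7853982 cm², x = 7 cm, Ī = 0.04908739 cm⁴.
Hole 3 (subtracted): ⌀1, A = 0.7853982 cm², x = 10.5 cm, Ī = 0.04908739 cm⁴.
Hole 4 (subtracted): ⌀1, A = 0.7853982 cm², x = 14 cm, Ī = 0.04908739 cm⁴.
By symmetry the centroid is at mid-width, x̄ = 8.75 cm.
Transfer each piece to the centroidal y-axis using Ī + A·d² with d = x − 8.75:
  plate: d = 0 cm → contributes +1339.844 cm⁴
  hole 1: d = -5.25 cm → contributes −21.69662 cm⁴
  hole 2: d = -1.75 cm → contributes −2.454369 cm⁴
  hole 3: d = 1.75 cm → contributes −2.454369 cm⁴
  hole 4: d = 5.25 cm → contributes −21.69662 cm⁴
Total I = 1291.542 cm⁴.

Iy ≈ 1291.5 cm⁴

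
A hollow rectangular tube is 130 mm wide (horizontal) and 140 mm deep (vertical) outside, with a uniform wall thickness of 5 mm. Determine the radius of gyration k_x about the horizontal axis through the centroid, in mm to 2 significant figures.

k_x ≈ 55 mm

Break the section into simple shapes (no overlaps), measuring from the bottom-left corner of the bounding box.
Outer rectangle: 130 × 140, A = 18 200 mm², y = 70 mm, Ī = 29 726 667 mm⁴.
Inner void (subtracted): 120 × 130, A = 15 600 mm², y = 70 mm, Ī = 21 970 000 mm⁴.
By symmetry the centroid is at mid-height, ȳ = 70 mm.
All pieces are centred on the horizontal axis through the centroid, so I = ΣĪ (holes subtracted) = 7 756 667 mm⁴.
Radius of gyration: k = √(I/A) = √(7 756 667 / 2 600) = 54.62 mm.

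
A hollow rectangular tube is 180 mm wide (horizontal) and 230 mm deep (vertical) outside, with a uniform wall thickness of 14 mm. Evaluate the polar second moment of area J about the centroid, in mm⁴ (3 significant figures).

Break the section into simple shapes (no overlaps), measuring from the bottom-left corner of the bounding box.
Outer rectangle: 180 × 230, A = 41 400 mm², y = 115 mm, Ī = 182 505 000 mm⁴.
Inner void (subtracted): 152 × 202, A = 30 704 mm², y = 115 mm, Ī = 104 403 835 mm⁴.
By symmetry the centroid is at mid-height, ȳ = 115 mm.
All pieces are centred on the centroidal x-axis, so I = ΣĪ (holes subtracted) = 78 101 165 mm⁴.
Repeating about the centroidal y-axis gives I_y = 52 664 565 mm⁴.
Polar second moment: J = I_x + I_y = 130 765 731 mm⁴.

J ≈ 1.31 × 10⁸ mm⁴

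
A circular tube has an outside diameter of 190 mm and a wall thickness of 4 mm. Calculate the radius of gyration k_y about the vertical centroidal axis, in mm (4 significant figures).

k_y ≈ 65.78 mm

Break the section into simple shapes (no overlaps), measuring from the bottom-left corner of the bounding box.
Outer circle: ⌀190, A = 28352.9 mm², x = 95 mm, Ī = 63 971 171 mm⁴.
Bore (subtracted): ⌀182, A = 26015.5 mm², x = 95 mm, Ī = 53 858 648 mm⁴.
By symmetry the centroid is at mid-width, x̄ = 95 mm.
All pieces are centred on the vertical centroidal axis, so I = ΣĪ (holes subtracted) = 10 112 523 mm⁴.
Radius of gyration: k = √(I/A) = √(10 112 523 / 2337.34) = 65.7761 mm.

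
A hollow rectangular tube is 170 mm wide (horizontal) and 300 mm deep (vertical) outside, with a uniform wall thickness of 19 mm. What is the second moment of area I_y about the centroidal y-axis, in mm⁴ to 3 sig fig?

I_y ≈ 7.26 × 10⁷ mm⁴

Treat the section as a set of non-overlapping primitives; coordinates are from the bounding-box lower-left.
Outer rectangle: 170 × 300, A = 51 000 mm², x = 85 mm, Ī = 122 825 000 mm⁴.
Inner void (subtracted): 132 × 262, A = 34 584 mm², x = 85 mm, Ī = 50 215 968 mm⁴.
By symmetry the centroid is at mid-width, x̄ = 85 mm.
All pieces are centred on the centroidal y-axis, so I = ΣĪ (holes subtracted) = 72 609 032 mm⁴.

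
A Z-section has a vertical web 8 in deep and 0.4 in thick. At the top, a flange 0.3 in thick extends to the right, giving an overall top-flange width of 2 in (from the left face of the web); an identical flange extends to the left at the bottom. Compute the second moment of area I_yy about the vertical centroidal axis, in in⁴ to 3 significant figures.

I_yy ≈ 1.21 in⁴

Split into non-overlapping primitives; take the origin at the lower-left of the bounding box.
Web: 0.4 × 8, A = 3.2 in², x = 1.8 in, Ī = 0.042667 in⁴.
Top flange (beyond web): 1.6 × 0.3, A = 0.48 in², x = 2.8 in, Ī = 0.1024 in⁴.
Bottom flange (beyond web): 1.6 × 0.3, A = 0.48 in², x = 0.8 in, Ī = 0.1024 in⁴.
Centroid: x̄ = ΣA·x / ΣA = 1.8 in.
Transfer each piece to the vertical centroidal axis using Ī + A·d² with d = x − 1.8:
  web: d = 0 in → contributes +0.042667 in⁴
  top flange (beyond web): d = 1 in → contributes +0.5824 in⁴
  bottom flange (beyond web): d = -1 in → contributes +0.5824 in⁴
Total I = 1.2075 in⁴.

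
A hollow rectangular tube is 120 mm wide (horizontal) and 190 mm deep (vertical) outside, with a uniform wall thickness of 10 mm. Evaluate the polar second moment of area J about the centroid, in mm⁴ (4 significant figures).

J ≈ 4.084 × 10⁷ mm⁴

Split into non-overlapping primitives; take the origin at the lower-left of the bounding box.
Outer rectangle: 120 × 190, A = 22 800 mm², y = 95 mm, Ī = 68 590 000 mm⁴.
Inner void (subtracted): 100 × 170, A = 17 000 mm², y = 95 mm, Ī = 40 941 667 mm⁴.
By symmetry the centroid is at mid-height, ȳ = 95 mm.
All pieces are centred on the centroidal x-axis, so I = ΣĪ (holes subtracted) = 27 648 333 mm⁴.
Repeating about the centroidal y-axis gives I_y = 13 193 333 mm⁴.
Polar second moment: J = I_x + I_y = 40 841 667 mm⁴.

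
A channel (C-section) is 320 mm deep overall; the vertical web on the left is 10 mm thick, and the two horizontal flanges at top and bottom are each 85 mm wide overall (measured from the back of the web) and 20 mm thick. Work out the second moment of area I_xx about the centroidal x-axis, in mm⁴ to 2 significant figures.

Split into non-overlapping primitives; take the origin at the lower-left of the bounding box.
Web: 10 × 320, A = 3 200 mm², y = 160 mm, Ī = 27 306 667 mm⁴.
Top flange (beyond web): 75 × 20, A = 1 500 mm², y = 310 mm, Ī = 50 000 mm⁴.
Bottom flange (beyond web): 75 × 20, A = 1 500 mm², y = 10 mm, Ī = 50 000 mm⁴.
By symmetry the centroid is at mid-height, ȳ = 160 mm.
Transfer each piece to the centroidal x-axis using Ī + A·d² with d = y − 160:
  web: d = 0 mm → contributes +27 306 667 mm⁴
  top flange (beyond web): d = 150 mm → contributes +33 800 000 mm⁴
  bottom flange (beyond web): d = -150 mm → contributes +33 800 000 mm⁴
Total I = 94 906 667 mm⁴.

I_xx ≈ 9.5 × 10⁷ mm⁴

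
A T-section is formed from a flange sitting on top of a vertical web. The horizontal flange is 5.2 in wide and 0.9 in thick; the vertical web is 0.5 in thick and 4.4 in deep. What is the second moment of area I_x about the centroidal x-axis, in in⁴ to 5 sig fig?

I_x ≈ 14.374 in⁴

Decompose the section into non-overlapping parts with the origin at the bottom-left of its bounding rectangle.
Flange: 5.2 × 0.9, A = 4.68 in², y = 4.85 in, Ī = 0.3159 in⁴.
Web: 0.5 × 4.4, A = 2.2 in², y = 2.2 in, Ī = 3.549333 in⁴.
Centroid: ȳ = ΣA·y / ΣA = 4.002616 in.
Transfer each piece to the centroidal x-axis using Ī + A·d² with d = y − 4.002616:
  flange: d = 0.8473837 in → contributes +3.676417 in⁴
  web: d = -1.802616 in → contributes +10.69807 in⁴
Total I = 14.37449 in⁴.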